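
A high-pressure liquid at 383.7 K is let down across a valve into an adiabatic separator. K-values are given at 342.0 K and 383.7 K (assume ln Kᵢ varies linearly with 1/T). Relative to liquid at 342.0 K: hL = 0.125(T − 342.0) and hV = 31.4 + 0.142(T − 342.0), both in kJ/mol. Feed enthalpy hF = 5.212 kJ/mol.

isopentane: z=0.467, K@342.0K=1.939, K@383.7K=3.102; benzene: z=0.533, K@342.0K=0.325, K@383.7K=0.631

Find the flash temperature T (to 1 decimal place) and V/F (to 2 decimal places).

T = 343.7 K, V/F = 0.16

Adiabatic flash: solve Rachford–Rice at each trial T, then check hF = ψ·hV(T) + (1−ψ)·hL(T).
  T = 342.0 K: K = (1.939, 0.325), RR gives ψ = 0.124, H_out = 3.901 kJ/mol
  T = 383.7 K: K = (3.102, 0.631), RR gives ψ = 1.000, H_out = 37.321 kJ/mol
  T = 362.9 K: K = (2.487, 0.462), RR gives ψ = 0.510, H_out = 18.793 kJ/mol
  T = 352.4 K: K = (2.203, 0.389), RR gives ψ = 0.321, H_out = 11.449 kJ/mol
  T = 347.2 K: K = (2.069, 0.356), RR gives ψ = 0.227, H_out = 7.784 kJ/mol
  T = 344.6 K: K = (2.003, 0.340), RR gives ψ = 0.177, H_out = 5.880 kJ/mol
  T = 343.3 K: K = (1.971, 0.333), RR gives ψ = 0.151, H_out = 4.901 kJ/mol
Linear interpolation between T = 343.3 (H_out = 4.901) and T = 344.6 (H_out = 5.880) on hF = 5.212 gives T ≈ 343.7 K, at which ψ = 0.16.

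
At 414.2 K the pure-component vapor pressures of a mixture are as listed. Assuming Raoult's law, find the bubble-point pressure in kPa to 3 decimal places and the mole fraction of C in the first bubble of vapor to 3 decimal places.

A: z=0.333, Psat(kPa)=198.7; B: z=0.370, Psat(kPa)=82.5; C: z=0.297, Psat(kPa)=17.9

At the bubble point ψ → 0, so ΣzᵢKᵢ = 1 with Kᵢ = Pᵢˢᵃᵗ/P ⇒ P = ΣzᵢPᵢˢᵃᵗ.
P = 0.333·198.7 + 0.370·82.5 + 0.297·17.9 = 102.008 kPa
yᵢ = zᵢPᵢˢᵃᵗ/P ⇒ y_C = 0.297·17.9/102.008 = 0.052

Pbub = 102.008 kPa, y_C = 0.052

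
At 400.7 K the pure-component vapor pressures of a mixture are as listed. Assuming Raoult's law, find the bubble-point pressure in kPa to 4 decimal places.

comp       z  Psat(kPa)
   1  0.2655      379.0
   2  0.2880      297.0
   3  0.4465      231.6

Pbub = 289.5699 kPa

At the bubble point ψ → 0, so ΣzᵢKᵢ = 1 with Kᵢ = Pᵢˢᵃᵗ/P ⇒ P = ΣzᵢPᵢˢᵃᵗ.
P = 0.2655·379.0 + 0.2880·297.0 + 0.4465·231.6 = 289.5699 kPa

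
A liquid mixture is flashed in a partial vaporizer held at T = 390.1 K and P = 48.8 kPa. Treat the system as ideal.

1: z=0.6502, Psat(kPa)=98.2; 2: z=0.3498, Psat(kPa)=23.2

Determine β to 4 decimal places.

β = 0.8939

Raoult's law: Kᵢ = Pᵢˢᵃᵗ/P = Pᵢˢᵃᵗ/48.8.
  K_1 = 98.2/48.8 = 2.012295, K_2 = 23.2/48.8 = 0.475410
Rachford–Rice: g(β) = Σ zᵢ(Kᵢ−1)/(1+β(Kᵢ−1)) = 0.
Feasibility: ΣzᵢKᵢ = 1.4747, Σzᵢ/Kᵢ = 1.0589 — both > 1, two phases present.
Iterate (Newton) starting at β = 0.5:
  β = 0.5000: g = 0.18826, g' = -0.4706 → β = 0.9000
  β = 0.9000: g = -0.00324, g' = -0.5279 → β = 0.8939
Converged at β = 0.8939.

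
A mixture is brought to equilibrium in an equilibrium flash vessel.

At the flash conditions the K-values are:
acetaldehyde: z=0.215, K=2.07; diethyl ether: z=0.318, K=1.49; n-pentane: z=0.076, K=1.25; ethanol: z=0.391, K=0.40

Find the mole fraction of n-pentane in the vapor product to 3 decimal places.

Newton–Raphson from ψ = 0.5:
  ψ = 0.500: g = -0.0432, g' = -0.445 → ψ = 0.403
  ψ = 0.403: g = -0.0012, g' = -0.422 → ψ = 0.400
Converged at ψ = 0.400.
Compositions from xᵢ = zᵢ/(1+ψ(Kᵢ−1)), yᵢ = Kᵢxᵢ:
  acetaldehyde: x = 0.151, y = 0.312
  diethyl ether: x = 0.266, y = 0.396
  n-pentane: x = 0.069, y = 0.086
  ethanol: x = 0.514, y = 0.206

y_n-pentane = 0.086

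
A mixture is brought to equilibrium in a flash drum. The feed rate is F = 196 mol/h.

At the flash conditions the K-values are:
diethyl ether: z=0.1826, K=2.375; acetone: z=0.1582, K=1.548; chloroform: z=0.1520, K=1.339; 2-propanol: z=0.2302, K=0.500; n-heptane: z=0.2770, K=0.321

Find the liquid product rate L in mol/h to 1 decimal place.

Rachford–Rice: g(ψ) = Σ zᵢ(Kᵢ−1)/(1+ψ(Kᵢ−1)) = 0.
Check two-phase: ΣzᵢKᵢ = 1.0861 > 1 and Σzᵢ/Kᵢ = 1.6159 > 1, so g(0) = 0.0861 > 0 and g(1) = -0.6159 < 0.
Newton iteration, ψ⁰ = 0.34:
  ψ = 0.3400: g = -0.09284, g' = -0.5075 → ψ = 0.1571
  ψ = 0.1571: g = -0.00022, g' = -0.5173 → ψ = 0.1566
Converged at ψ = 0.1566.
Then V = ψ·F = 0.1566·196 = 30.7 mol/h and L = F − V = 165.3 mol/h.

L = 165.3 mol/h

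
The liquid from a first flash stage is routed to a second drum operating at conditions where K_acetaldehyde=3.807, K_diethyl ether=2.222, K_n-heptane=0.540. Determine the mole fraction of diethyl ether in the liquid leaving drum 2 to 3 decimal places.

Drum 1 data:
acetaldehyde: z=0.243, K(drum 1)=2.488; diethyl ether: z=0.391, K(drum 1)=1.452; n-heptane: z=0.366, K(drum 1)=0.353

x_diethyl ether (drum 2) = 0.178

Drum 1:
Rachford–Rice: g(ψ₁) = Σ zᵢ(Kᵢ−1)/(1+ψ₁(Kᵢ−1)) = 0.
Check two-phase: ΣzᵢKᵢ = 1.302 > 1 and Σzᵢ/Kᵢ = 1.404 > 1, so g(0) = 0.302 > 0 and g(1) = -0.404 < 0.
Iterate (Newton) starting at ψ₁ = 0.5:
  ψ₁ = 0.500: g = 0.0014, g' = -0.565 → ψ₁ = 0.503
Converged at ψ₁ = 0.503.
Drum-1 compositions:
  acetaldehyde: x = 0.139, y = 0.346
  diethyl ether: x = 0.319, y = 0.463
  n-heptane: x = 0.542, y = 0.191
Drum-2 feed = drum-1 liquid: z₂ = (0.1390, 0.3186, 0.5423).
Drum 2:
Material balance + equilibrium reduce to Σ zᵢ(Kᵢ−1)/(1+ψ₂(Kᵢ−1)) = 0.
Check two-phase: ΣzᵢKᵢ = 1.530 > 1 and Σzᵢ/Kᵢ = 1.184 > 1, so g(0) = 0.530 > 0 and g(1) = -0.184 < 0.
Newton–Raphson from ψ₂ = 0.58:
  ψ₂ = 0.580: g = 0.0361, g' = -0.535 → ψ₂ = 0.647
  ψ₂ = 0.647: g = 0.0006, g' = -0.519 → ψ₂ = 0.649
Converged at ψ₂ = 0.649.
  acetaldehyde: x = 0.049, y = 0.188
  diethyl ether: x = 0.178, y = 0.395
  n-heptane: x = 0.773, y = 0.417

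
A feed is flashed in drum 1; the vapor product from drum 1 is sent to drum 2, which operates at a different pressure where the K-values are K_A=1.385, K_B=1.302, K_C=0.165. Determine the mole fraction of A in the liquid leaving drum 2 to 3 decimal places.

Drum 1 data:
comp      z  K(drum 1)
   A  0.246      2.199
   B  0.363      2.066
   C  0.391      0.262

Drum 1:
Let ψ₁ = V/F and solve Σ zᵢ(Kᵢ−1)/(1+ψ₁(Kᵢ−1)) = 0.
g(0) = ΣzᵢKᵢ − 1 = 0.393 and g(1) = 1 − Σzᵢ/Kᵢ = -0.780, so a root lies in (0, 1).
Iterate (Newton) starting at ψ₁ = 0.34:
  ψ₁ = 0.340: g = 0.1083, g' = -0.780 → ψ₁ = 0.479
  ψ₁ = 0.479: g = -0.0027, g' = -0.833 → ψ₁ = 0.476
Converged at ψ₁ = 0.476.
Drum-1 compositions:
  A: x = 0.157, y = 0.345
  B: x = 0.241, y = 0.498
  C: x = 0.602, y = 0.158
Drum-2 feed = drum-1 vapor: z₂ = (0.3445, 0.4977, 0.1578).
Drum 2:
Rachford–Rice: g(ψ₂) = Σ zᵢ(Kᵢ−1)/(1+ψ₂(Kᵢ−1)) = 0.
Feasibility: ΣzᵢKᵢ = 1.151, Σzᵢ/Kᵢ = 1.588 — both > 1, two phases present.
Iterate (Newton) starting at ψ₂ = 0.45:
  ψ₂ = 0.450: g = 0.0342, g' = -0.355 → ψ₂ = 0.546
  ψ₂ = 0.546: g = -0.0038, g' = -0.441 → ψ₂ = 0.538
Converged at ψ₂ = 0.538.
  A: x = 0.285, y = 0.395
  B: x = 0.428, y = 0.557
  C: x = 0.286, y = 0.047

x_A (drum 2) = 0.285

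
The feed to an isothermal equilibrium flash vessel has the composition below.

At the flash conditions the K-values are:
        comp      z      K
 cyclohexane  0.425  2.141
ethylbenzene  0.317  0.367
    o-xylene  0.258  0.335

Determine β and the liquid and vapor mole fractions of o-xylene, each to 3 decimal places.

β = 0.153, x_o-xylene = 0.287, y_o-xylene = 0.096

Rachford–Rice: g(β) = Σ zᵢ(Kᵢ−1)/(1+β(Kᵢ−1)) = 0.
Check two-phase: ΣzᵢKᵢ = 1.113 > 1 and Σzᵢ/Kᵢ = 1.832 > 1, so g(0) = 0.113 > 0 and g(1) = -0.832 < 0.
Newton iteration, β⁰ = 0.42:
  β = 0.420: g = -0.1836, g' = -0.708 → β = 0.161
  β = 0.161: g = -0.0058, g' = -0.696 → β = 0.153
Converged at β = 0.153.
Compositions from xᵢ = zᵢ/(1+β(Kᵢ−1)), yᵢ = Kᵢxᵢ:
  cyclohexane: x = 0.362, y = 0.775
  ethylbenzene: x = 0.351, y = 0.129
  o-xylene: x = 0.287, y = 0.096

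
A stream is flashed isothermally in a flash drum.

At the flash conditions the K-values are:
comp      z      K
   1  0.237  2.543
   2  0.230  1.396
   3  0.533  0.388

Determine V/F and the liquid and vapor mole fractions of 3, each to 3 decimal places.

V/F = 0.187, x_3 = 0.602, y_3 = 0.234

Newton–Raphson from V/F = 0.5:
  V/F = 0.500: g = -0.1876, g' = -0.619 → V/F = 0.197
  V/F = 0.197: g = -0.0061, g' = -0.621 → V/F = 0.187
Converged at V/F = 0.187.
Compositions from xᵢ = zᵢ/(1+V/F(Kᵢ−1)), yᵢ = Kᵢxᵢ:
  1: x = 0.184, y = 0.468
  2: x = 0.214, y = 0.299
  3: x = 0.602, y = 0.234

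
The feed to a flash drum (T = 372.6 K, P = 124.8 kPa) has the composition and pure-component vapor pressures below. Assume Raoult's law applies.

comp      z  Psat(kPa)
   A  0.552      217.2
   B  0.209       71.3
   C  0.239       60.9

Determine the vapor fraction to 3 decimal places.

Raoult's law: Kᵢ = Pᵢˢᵃᵗ/P = Pᵢˢᵃᵗ/124.8.
  K_A = 217.2/124.8 = 1.74038, K_B = 71.3/124.8 = 0.57131, K_C = 60.9/124.8 = 0.48798
Iterate (Newton) starting at ψ = 0.5:
  ψ = 0.500: g = 0.0198, g' = -0.337 → ψ = 0.559
  ψ = 0.559: g = -0.0001, g' = -0.341 → ψ = 0.558
Converged at ψ = 0.558.

ψ = 0.558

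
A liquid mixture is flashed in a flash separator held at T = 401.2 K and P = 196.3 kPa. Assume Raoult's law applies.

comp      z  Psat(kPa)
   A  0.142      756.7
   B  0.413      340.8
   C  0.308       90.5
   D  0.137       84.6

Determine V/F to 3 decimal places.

V/F = 0.594

Raoult's law: Kᵢ = Pᵢˢᵃᵗ/P = Pᵢˢᵃᵗ/196.3.
  K_A = 756.7/196.3 = 3.85481, K_B = 340.8/196.3 = 1.73612, K_C = 90.5/196.3 = 0.46103, K_D = 84.6/196.3 = 0.43097
Material balance + equilibrium reduce to Σ zᵢ(Kᵢ−1)/(1+V/F(Kᵢ−1)) = 0.
Check two-phase: ΣzᵢKᵢ = 1.465 > 1 and Σzᵢ/Kᵢ = 1.261 > 1, so g(0) = 0.465 > 0 and g(1) = -0.261 < 0.
Newton iteration, V/F⁰ = 0.52:
  V/F = 0.520: g = 0.0417, g' = -0.567 → V/F = 0.594
Converged at V/F = 0.594.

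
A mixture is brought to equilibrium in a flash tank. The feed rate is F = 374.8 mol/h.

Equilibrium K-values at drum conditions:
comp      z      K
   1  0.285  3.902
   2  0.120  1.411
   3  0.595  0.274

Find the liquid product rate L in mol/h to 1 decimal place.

L = 282.2 mol/h

Let ψ = V/F and solve Σ zᵢ(Kᵢ−1)/(1+ψ(Kᵢ−1)) = 0.
Feasibility: ΣzᵢKᵢ = 1.444, Σzᵢ/Kᵢ = 2.330 — both > 1, two phases present.
Newton iteration, ψ⁰ = 0.5:
  ψ = 0.500: g = -0.2998, g' = -1.186 → ψ = 0.247
Converged at ψ = 0.247.
Then V = ψ·F = 0.2471·374.8 = 92.6 mol/h and L = F − V = 282.2 mol/h.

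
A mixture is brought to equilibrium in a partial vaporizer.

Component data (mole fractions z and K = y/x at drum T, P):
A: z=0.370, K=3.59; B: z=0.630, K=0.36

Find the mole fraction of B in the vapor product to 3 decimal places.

y_B = 0.289

Newton–Raphson from V/F = 0.64:
  V/F = 0.640: g = -0.3223, g' = -1.092 → V/F = 0.345
  V/F = 0.345: g = -0.0111, g' = -1.118 → V/F = 0.335
Converged at V/F = 0.335.
Compositions from xᵢ = zᵢ/(1+V/F(Kᵢ−1)), yᵢ = Kᵢxᵢ:
  A: x = 0.198, y = 0.711
  B: x = 0.802, y = 0.289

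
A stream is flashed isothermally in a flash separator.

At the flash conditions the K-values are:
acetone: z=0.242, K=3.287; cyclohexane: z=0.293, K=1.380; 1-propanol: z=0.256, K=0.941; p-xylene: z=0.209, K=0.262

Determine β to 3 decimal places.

β = 0.650

Newton iteration, β⁰ = 0.34:
  β = 0.340: g = 0.1886, g' = -0.638 → β = 0.636
  β = 0.636: g = 0.0089, g' = -0.643 → β = 0.650
Converged at β = 0.650.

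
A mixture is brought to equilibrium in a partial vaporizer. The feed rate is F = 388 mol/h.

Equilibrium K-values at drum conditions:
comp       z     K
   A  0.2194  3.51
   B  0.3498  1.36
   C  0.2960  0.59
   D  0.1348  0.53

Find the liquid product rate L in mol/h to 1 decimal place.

L = 79.0 mol/h

Rachford–Rice: g(V/F) = Σ zᵢ(Kᵢ−1)/(1+V/F(Kᵢ−1)) = 0.
Feasibility: ΣzᵢKᵢ = 1.4919, Σzᵢ/Kᵢ = 1.0757 — both > 1, two phases present.
Newton iteration, V/F⁰ = 0.52:
  V/F = 0.5200: g = 0.10687, g' = -0.4248 → V/F = 0.7716
  V/F = 0.7716: g = 0.00916, g' = -0.3678 → V/F = 0.7965
Converged at V/F = 0.7965.
Then V = V/F·F = 0.7965·388 = 309.0 mol/h and L = F − V = 79.0 mol/h.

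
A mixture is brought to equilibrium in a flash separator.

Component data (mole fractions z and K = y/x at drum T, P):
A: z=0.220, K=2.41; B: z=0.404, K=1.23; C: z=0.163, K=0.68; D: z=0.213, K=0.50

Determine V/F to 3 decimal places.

Material balance + equilibrium reduce to Σ zᵢ(Kᵢ−1)/(1+V/F(Kᵢ−1)) = 0.
g(0) = ΣzᵢKᵢ − 1 = 0.244 and g(1) = 1 − Σzᵢ/Kᵢ = -0.085, so a root lies in (0, 1).
Newton iteration, V/F⁰ = 0.5:
  V/F = 0.500: g = 0.0612, g' = -0.286 → V/F = 0.714
  V/F = 0.714: g = 0.0012, g' = -0.281 → V/F = 0.718
Converged at V/F = 0.718.

V/F = 0.718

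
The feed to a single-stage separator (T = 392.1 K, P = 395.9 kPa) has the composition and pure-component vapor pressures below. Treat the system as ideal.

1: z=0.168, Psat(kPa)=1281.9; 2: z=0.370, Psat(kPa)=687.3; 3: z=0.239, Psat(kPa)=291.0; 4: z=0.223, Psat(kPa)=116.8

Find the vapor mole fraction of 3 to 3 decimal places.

Raoult's law: Kᵢ = Pᵢˢᵃᵗ/P = Pᵢˢᵃᵗ/395.9.
  K_1 = 1281.9/395.9 = 3.23794, K_2 = 687.3/395.9 = 1.73604, K_3 = 291.0/395.9 = 0.73503, K_4 = 116.8/395.9 = 0.29502
Material balance + equilibrium reduce to Σ zᵢ(Kᵢ−1)/(1+ψ(Kᵢ−1)) = 0.
Check two-phase: ΣzᵢKᵢ = 1.428 > 1 and Σzᵢ/Kᵢ = 1.346 > 1, so g(0) = 0.428 > 0 and g(1) = -0.346 < 0.
Newton iteration, ψ⁰ = 0.5:
  ψ = 0.500: g = 0.0607, g' = -0.581 → ψ = 0.604
  ψ = 0.604: g = -0.0011, g' = -0.608 → ψ = 0.603
Converged at ψ = 0.603.
Compositions from xᵢ = zᵢ/(1+ψ(Kᵢ−1)), yᵢ = Kᵢxᵢ:
  1: x = 0.072, y = 0.232
  2: x = 0.256, y = 0.445
  3: x = 0.284, y = 0.209
  4: x = 0.388, y = 0.114

y_3 = 0.209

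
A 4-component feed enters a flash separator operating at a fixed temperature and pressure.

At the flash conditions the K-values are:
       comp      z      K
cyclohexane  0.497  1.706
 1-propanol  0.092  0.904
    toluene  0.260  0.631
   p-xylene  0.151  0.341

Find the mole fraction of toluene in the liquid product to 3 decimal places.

Rachford–Rice: g(V/F) = Σ zᵢ(Kᵢ−1)/(1+V/F(Kᵢ−1)) = 0.
Check two-phase: ΣzᵢKᵢ = 1.147 > 1 and Σzᵢ/Kᵢ = 1.248 > 1, so g(0) = 0.147 > 0 and g(1) = -0.248 < 0.
Newton–Raphson from V/F = 0.61:
  V/F = 0.610: g = -0.0543, g' = -0.364 → V/F = 0.461
  V/F = 0.461: g = -0.0030, g' = -0.329 → V/F = 0.452
Converged at V/F = 0.452.
Compositions from xᵢ = zᵢ/(1+V/F(Kᵢ−1)), yᵢ = Kᵢxᵢ:
  cyclohexane: x = 0.377, y = 0.643
  1-propanol: x = 0.096, y = 0.087
  toluene: x = 0.312, y = 0.197
  p-xylene: x = 0.215, y = 0.073

x_toluene = 0.312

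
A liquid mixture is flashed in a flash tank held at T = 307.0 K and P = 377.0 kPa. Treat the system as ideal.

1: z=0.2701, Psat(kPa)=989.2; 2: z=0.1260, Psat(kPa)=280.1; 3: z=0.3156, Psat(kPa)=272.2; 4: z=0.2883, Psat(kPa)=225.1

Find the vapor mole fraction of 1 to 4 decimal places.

Raoult's law: Kᵢ = Pᵢˢᵃᵗ/P = Pᵢˢᵃᵗ/377.0.
  K_1 = 989.2/377.0 = 2.623873, K_2 = 280.1/377.0 = 0.742971, K_3 = 272.2/377.0 = 0.722016, K_4 = 225.1/377.0 = 0.597082
Material balance + equilibrium reduce to Σ zᵢ(Kᵢ−1)/(1+V/F(Kᵢ−1)) = 0.
Feasibility: ΣzᵢKᵢ = 1.2023, Σzᵢ/Kᵢ = 1.1925 — both > 1, two phases present.
Newton iteration, V/F⁰ = 0.41:
  V/F = 0.4100: g = -0.01106, g' = -0.3653 → V/F = 0.3797
  V/F = 0.3797: g = 0.00020, g' = -0.3785 → V/F = 0.3802
Converged at V/F = 0.3802.
Compositions from xᵢ = zᵢ/(1+V/F(Kᵢ−1)), yᵢ = Kᵢxᵢ:
  1: x = 0.1670, y = 0.4382
  2: x = 0.1396, y = 0.1038
  3: x = 0.3529, y = 0.2548
  4: x = 0.3405, y = 0.2033

y_1 = 0.4382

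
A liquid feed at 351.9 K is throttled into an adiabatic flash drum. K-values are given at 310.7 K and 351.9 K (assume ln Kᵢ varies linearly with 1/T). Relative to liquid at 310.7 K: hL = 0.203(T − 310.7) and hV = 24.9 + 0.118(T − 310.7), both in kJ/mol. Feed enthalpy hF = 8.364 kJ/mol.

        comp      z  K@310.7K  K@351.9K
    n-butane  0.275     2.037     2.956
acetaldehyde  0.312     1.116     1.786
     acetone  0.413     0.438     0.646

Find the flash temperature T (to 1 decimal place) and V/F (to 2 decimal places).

T = 313.8 K, V/F = 0.31

Adiabatic flash: solve Rachford–Rice at each trial T, then check hF = ψ·hV(T) + (1−ψ)·hL(T).
  T = 310.7 K: K = (2.037, 1.116, 0.438), RR gives ψ = 0.227, H_out = 5.656 kJ/mol
  T = 351.9 K: K = (2.956, 1.786, 0.646), RR gives ψ = 1.000, H_out = 29.762 kJ/mol
  T = 331.3 K: K = (2.482, 1.433, 0.538), RR gives ψ = 0.759, H_out = 21.750 kJ/mol
  T = 321.0 K: K = (2.256, 1.270, 0.487), RR gives ψ = 0.504, H_out = 14.195 kJ/mol
  T = 315.9 K: K = (2.146, 1.192, 0.463), RR gives ψ = 0.371, H_out = 10.128 kJ/mol
  T = 313.3 K: K = (2.091, 1.154, 0.450), RR gives ψ = 0.300, H_out = 7.938 kJ/mol
  T = 314.6 K: K = (2.119, 1.173, 0.456), RR gives ψ = 0.336, H_out = 9.044 kJ/mol
Linear interpolation between T = 313.3 (H_out = 7.938) and T = 314.6 (H_out = 9.044) on hF = 8.364 gives T ≈ 313.8 K, at which ψ = 0.31.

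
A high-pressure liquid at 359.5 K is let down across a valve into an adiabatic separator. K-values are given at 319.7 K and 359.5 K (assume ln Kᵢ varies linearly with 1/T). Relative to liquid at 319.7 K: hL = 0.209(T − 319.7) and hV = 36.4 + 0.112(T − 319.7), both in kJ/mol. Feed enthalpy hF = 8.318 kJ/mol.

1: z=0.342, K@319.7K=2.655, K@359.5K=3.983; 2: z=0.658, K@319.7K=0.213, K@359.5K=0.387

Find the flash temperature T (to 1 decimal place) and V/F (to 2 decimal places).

Adiabatic flash: solve Rachford–Rice at each trial T, then check hF = ψ·hV(T) + (1−ψ)·hL(T).
  T = 319.7 K: K = (2.655, 0.213), RR gives ψ = 0.037, H_out = 1.346 kJ/mol
  T = 359.5 K: K = (3.983, 0.387), RR gives ψ = 0.337, H_out = 19.295 kJ/mol
  T = 339.6 K: K = (3.291, 0.292), RR gives ψ = 0.196, H_out = 10.913 kJ/mol
  T = 329.6 K: K = (2.964, 0.250), RR gives ψ = 0.121, H_out = 6.365 kJ/mol
  T = 334.6 K: K = (3.125, 0.271), RR gives ψ = 0.159, H_out = 8.687 kJ/mol
  T = 332.1 K: K = (3.044, 0.261), RR gives ψ = 0.141, H_out = 7.540 kJ/mol
  T = 333.4 K: K = (3.086, 0.266), RR gives ψ = 0.150, H_out = 8.140 kJ/mol
Linear interpolation between T = 333.4 (H_out = 8.140) and T = 334.6 (H_out = 8.687) on hF = 8.318 gives T ≈ 333.8 K, at which ψ = 0.15.

T = 333.8 K, V/F = 0.15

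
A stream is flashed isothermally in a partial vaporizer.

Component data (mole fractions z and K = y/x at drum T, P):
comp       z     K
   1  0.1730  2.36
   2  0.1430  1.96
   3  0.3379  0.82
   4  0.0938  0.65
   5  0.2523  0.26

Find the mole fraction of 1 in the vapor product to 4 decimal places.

Iterate (Newton) starting at β = 0.61:
  β = 0.6100: g = -0.23521, g' = -0.6395 → β = 0.2422
  β = 0.2422: g = -0.03855, g' = -0.4986 → β = 0.1648
  β = 0.1648: g = 0.00056, g' = -0.5155 → β = 0.1659
Converged at β = 0.1659.
Compositions from xᵢ = zᵢ/(1+β(Kᵢ−1)), yᵢ = Kᵢxᵢ:
  1: x = 0.1411, y = 0.3331
  2: x = 0.1234, y = 0.2418
  3: x = 0.3483, y = 0.2856
  4: x = 0.0996, y = 0.0647
  5: x = 0.2876, y = 0.0748

y_1 = 0.3331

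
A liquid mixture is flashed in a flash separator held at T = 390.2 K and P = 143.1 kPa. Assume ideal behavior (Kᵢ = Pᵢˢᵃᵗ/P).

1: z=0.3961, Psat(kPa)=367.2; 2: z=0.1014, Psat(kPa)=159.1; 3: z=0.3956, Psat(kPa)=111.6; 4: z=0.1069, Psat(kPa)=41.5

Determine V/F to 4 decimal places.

V/F = 0.8085

Raoult's law: Kᵢ = Pᵢˢᵃᵗ/P = Pᵢˢᵃᵗ/143.1.
  K_1 = 367.2/143.1 = 2.566038, K_2 = 159.1/143.1 = 1.111810, K_3 = 111.6/143.1 = 0.779874, K_4 = 41.5/143.1 = 0.290007
Iterate (Newton) starting at V/F = 0.41:
  V/F = 0.4100: g = 0.18581, g' = -0.4918 → V/F = 0.7878
  V/F = 0.7878: g = 0.01053, g' = -0.5013 → V/F = 0.8088
  V/F = 0.8088: g = -0.00015, g' = -0.5158 → V/F = 0.8085
Converged at V/F = 0.8085.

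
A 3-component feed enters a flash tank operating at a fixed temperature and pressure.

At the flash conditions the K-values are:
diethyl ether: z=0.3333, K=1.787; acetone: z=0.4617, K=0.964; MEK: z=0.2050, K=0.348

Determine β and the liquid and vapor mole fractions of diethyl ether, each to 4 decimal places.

Material balance + equilibrium reduce to Σ zᵢ(Kᵢ−1)/(1+β(Kᵢ−1)) = 0.
Check two-phase: ΣzᵢKᵢ = 1.1120 > 1 and Σzᵢ/Kᵢ = 1.2545 > 1, so g(0) = 0.1120 > 0 and g(1) = -0.2545 < 0.
Newton iteration, β⁰ = 0.46:
  β = 0.4600: g = -0.01524, g' = -0.2897 → β = 0.4074
  β = 0.4074: g = -0.00025, g' = -0.2806 → β = 0.4065
Converged at β = 0.4065.
Compositions from xᵢ = zᵢ/(1+β(Kᵢ−1)), yᵢ = Kᵢxᵢ:
  diethyl ether: x = 0.2525, y = 0.4512
  acetone: x = 0.4686, y = 0.4517
  MEK: x = 0.2789, y = 0.0971

β = 0.4065, x_diethyl ether = 0.2525, y_diethyl ether = 0.4512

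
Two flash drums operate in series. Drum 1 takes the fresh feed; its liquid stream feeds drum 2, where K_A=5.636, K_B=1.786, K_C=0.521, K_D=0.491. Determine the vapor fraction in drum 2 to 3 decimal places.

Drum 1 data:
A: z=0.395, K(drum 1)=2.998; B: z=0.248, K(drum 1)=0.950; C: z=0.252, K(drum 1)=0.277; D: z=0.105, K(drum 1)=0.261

V/F (drum 2) = 0.618

Drum 1:
Let ψ₁ = V/F and solve Σ zᵢ(Kᵢ−1)/(1+ψ₁(Kᵢ−1)) = 0.
Check two-phase: ΣzᵢKᵢ = 1.517 > 1 and Σzᵢ/Kᵢ = 1.705 > 1, so g(0) = 0.517 > 0 and g(1) = -0.705 < 0.
Newton–Raphson from ψ₁ = 0.49:
  ψ₁ = 0.490: g = -0.0177, g' = -0.860 → ψ₁ = 0.469
Converged at ψ₁ = 0.469.
Drum-1 compositions:
  A: x = 0.204, y = 0.611
  B: x = 0.254, y = 0.241
  C: x = 0.381, y = 0.106
  D: x = 0.161, y = 0.042
Drum-2 feed = drum-1 liquid: z₂ = (0.2038, 0.2540, 0.3814, 0.1608).
Drum 2:
Let ψ₂ = V/F and solve Σ zᵢ(Kᵢ−1)/(1+ψ₂(Kᵢ−1)) = 0.
g(0) = ΣzᵢKᵢ − 1 = 0.880 and g(1) = 1 − Σzᵢ/Kᵢ = -0.238, so a root lies in (0, 1).
Newton–Raphson from ψ₂ = 0.52:
  ψ₂ = 0.520: g = 0.0642, g' = -0.688 → ψ₂ = 0.613
  ψ₂ = 0.613: g = 0.0029, g' = -0.632 → ψ₂ = 0.618
Converged at ψ₂ = 0.618.
  A: x = 0.053, y = 0.297
  B: x = 0.171, y = 0.305
  C: x = 0.542, y = 0.282
  D: x = 0.235, y = 0.115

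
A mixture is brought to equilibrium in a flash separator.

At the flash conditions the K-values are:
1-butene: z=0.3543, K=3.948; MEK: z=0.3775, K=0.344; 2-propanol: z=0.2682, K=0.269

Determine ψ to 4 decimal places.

Iterate (Newton) starting at ψ = 0.5:
  ψ = 0.5000: g = -0.25532, g' = -1.2188 → ψ = 0.2905
  ψ = 0.2905: g = 0.00776, g' = -1.3724 → ψ = 0.2962
Converged at ψ = 0.2962.

ψ = 0.2962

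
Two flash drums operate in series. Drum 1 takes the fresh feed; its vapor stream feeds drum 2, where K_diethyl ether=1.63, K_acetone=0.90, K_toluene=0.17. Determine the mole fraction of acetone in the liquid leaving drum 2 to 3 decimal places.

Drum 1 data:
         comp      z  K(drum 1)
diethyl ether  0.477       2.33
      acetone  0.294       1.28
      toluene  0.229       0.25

x_acetone (drum 2) = 0.332

Drum 1:
Material balance + equilibrium reduce to Σ zᵢ(Kᵢ−1)/(1+ψ₁(Kᵢ−1)) = 0.
Check two-phase: ΣzᵢKᵢ = 1.545 > 1 and Σzᵢ/Kᵢ = 1.350 > 1, so g(0) = 0.545 > 0 and g(1) = -0.350 < 0.
Iterate (Newton) starting at ψ₁ = 0.5:
  ψ₁ = 0.500: g = 0.1784, g' = -0.652 → ψ₁ = 0.774
  ψ₁ = 0.774: g = -0.0289, g' = -0.952 → ψ₁ = 0.743
  ψ₁ = 0.743: g = -0.0010, g' = -0.887 → ψ₁ = 0.742
Converged at ψ₁ = 0.742.
Drum-1 compositions:
  diethyl ether: x = 0.240, y = 0.559
  acetone: x = 0.243, y = 0.312
  toluene: x = 0.517, y = 0.129
Drum-2 feed = drum-1 vapor: z₂ = (0.5593, 0.3116, 0.1291).
Drum 2:
Rachford–Rice: g(ψ₂) = Σ zᵢ(Kᵢ−1)/(1+ψ₂(Kᵢ−1)) = 0.
Check two-phase: ΣzᵢKᵢ = 1.214 > 1 and Σzᵢ/Kᵢ = 1.449 > 1, so g(0) = 0.214 > 0 and g(1) = -0.449 < 0.
Iterate (Newton) starting at ψ₂ = 0.5:
  ψ₂ = 0.500: g = 0.0519, g' = -0.392 → ψ₂ = 0.633
  ψ₂ = 0.633: g = -0.0070, g' = -0.511 → ψ₂ = 0.619
Converged at ψ₂ = 0.619.
  diethyl ether: x = 0.402, y = 0.656
  acetone: x = 0.332, y = 0.299
  toluene: x = 0.265, y = 0.045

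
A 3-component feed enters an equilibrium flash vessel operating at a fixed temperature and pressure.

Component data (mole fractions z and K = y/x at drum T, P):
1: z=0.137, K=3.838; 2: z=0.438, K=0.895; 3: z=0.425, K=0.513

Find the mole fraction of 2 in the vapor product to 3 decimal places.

Material balance + equilibrium reduce to Σ zᵢ(Kᵢ−1)/(1+V/F(Kᵢ−1)) = 0.
Feasibility: ΣzᵢKᵢ = 1.136, Σzᵢ/Kᵢ = 1.354 — both > 1, two phases present.
Newton iteration, V/F⁰ = 0.5:
  V/F = 0.500: g = -0.1614, g' = -0.370 → V/F = 0.064
  V/F = 0.064: g = 0.0692, g' = -0.903 → V/F = 0.141
  V/F = 0.141: g = 0.0091, g' = -0.685 → V/F = 0.154
Converged at V/F = 0.154.
Compositions from xᵢ = zᵢ/(1+V/F(Kᵢ−1)), yᵢ = Kᵢxᵢ:
  1: x = 0.095, y = 0.366
  2: x = 0.445, y = 0.398
  3: x = 0.459, y = 0.236

y_2 = 0.398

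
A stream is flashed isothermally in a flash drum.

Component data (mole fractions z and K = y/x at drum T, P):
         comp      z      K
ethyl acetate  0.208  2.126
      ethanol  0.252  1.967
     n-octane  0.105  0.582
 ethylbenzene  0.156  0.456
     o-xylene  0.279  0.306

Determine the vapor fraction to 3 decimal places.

ψ = 0.246

Newton iteration, ψ⁰ = 0.5:
  ψ = 0.500: g = -0.1545, g' = -0.647 → ψ = 0.261
  ψ = 0.261: g = -0.0091, g' = -0.594 → ψ = 0.246
Converged at ψ = 0.246.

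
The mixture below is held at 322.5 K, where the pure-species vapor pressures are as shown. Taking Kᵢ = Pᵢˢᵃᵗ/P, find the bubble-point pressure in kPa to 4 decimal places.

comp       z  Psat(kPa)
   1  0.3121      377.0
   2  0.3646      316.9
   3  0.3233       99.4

At the bubble point ψ → 0, so ΣzᵢKᵢ = 1 with Kᵢ = Pᵢˢᵃᵗ/P ⇒ P = ΣzᵢPᵢˢᵃᵗ.
P = 0.3121·377.0 + 0.3646·316.9 + 0.3233·99.4 = 265.3395 kPa

Pbub = 265.3395 kPa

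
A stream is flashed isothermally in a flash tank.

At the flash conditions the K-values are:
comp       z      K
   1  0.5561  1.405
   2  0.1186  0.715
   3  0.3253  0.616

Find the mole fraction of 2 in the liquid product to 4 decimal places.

x_2 = 0.1363

Rachford–Rice: g(V/F) = Σ zᵢ(Kᵢ−1)/(1+V/F(Kᵢ−1)) = 0.
g(0) = ΣzᵢKᵢ − 1 = 0.0665 and g(1) = 1 − Σzᵢ/Kᵢ = -0.0898, so a root lies in (0, 1).
Iterate (Newton) starting at V/F = 0.5:
  V/F = 0.5000: g = -0.00672, g' = -0.1497 → V/F = 0.4551
  V/F = 0.4551: g = -0.00003, g' = -0.1482 → V/F = 0.4548
Converged at V/F = 0.4548.
Compositions from xᵢ = zᵢ/(1+V/F(Kᵢ−1)), yᵢ = Kᵢxᵢ:
  1: x = 0.4696, y = 0.6598
  2: x = 0.1363, y = 0.0974
  3: x = 0.3941, y = 0.2428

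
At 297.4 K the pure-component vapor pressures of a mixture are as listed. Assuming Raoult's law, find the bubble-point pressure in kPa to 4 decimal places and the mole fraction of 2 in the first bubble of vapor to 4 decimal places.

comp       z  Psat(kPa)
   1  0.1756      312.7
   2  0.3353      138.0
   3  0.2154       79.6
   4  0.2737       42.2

Pbub = 129.8775 kPa, y_2 = 0.3563

At the bubble point ψ → 0, so ΣzᵢKᵢ = 1 with Kᵢ = Pᵢˢᵃᵗ/P ⇒ P = ΣzᵢPᵢˢᵃᵗ.
P = 0.1756·312.7 + 0.3353·138.0 + 0.2154·79.6 + 0.2737·42.2 = 129.8775 kPa
yᵢ = zᵢPᵢˢᵃᵗ/P ⇒ y_2 = 0.3353·138.0/129.8775 = 0.3563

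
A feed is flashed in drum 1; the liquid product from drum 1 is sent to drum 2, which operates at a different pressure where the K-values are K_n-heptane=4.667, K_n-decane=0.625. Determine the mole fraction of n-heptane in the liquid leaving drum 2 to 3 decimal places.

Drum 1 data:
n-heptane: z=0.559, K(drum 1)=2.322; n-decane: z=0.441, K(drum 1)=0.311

x_n-heptane (drum 2) = 0.093

Drum 1:
Binary case is linear: z₁(K₁−1)(1+ψ₁(K₂−1)) + z₂(K₂−1)(1+ψ₁(K₁−1)) = 0
⇒ ψ₁ = [z₁(K₁−1)+z₂(K₂−1)] / [−(K₁−1)(K₂−1)] = 0.4351/0.9109 = 0.478
Drum-1 compositions:
  n-heptane: x = 0.343, y = 0.796
  n-decane: x = 0.657, y = 0.204
Drum-2 feed = drum-1 liquid: z₂ = (0.3426, 0.6574).
Drum 2:
Material balance + equilibrium reduce to Σ zᵢ(Kᵢ−1)/(1+ψ₂(Kᵢ−1)) = 0.
g(0) = ΣzᵢKᵢ − 1 = 1.010 and g(1) = 1 − Σzᵢ/Kᵢ = -0.125, so a root lies in (0, 1).
Binary case is linear: z₁(K₁−1)(1+ψ₂(K₂−1)) + z₂(K₂−1)(1+ψ₂(K₁−1)) = 0
⇒ ψ₂ = [z₁(K₁−1)+z₂(K₂−1)] / [−(K₁−1)(K₂−1)] = 1.0099/1.3751 = 0.734
  n-heptane: x = 0.093, y = 0.433
  n-decane: x = 0.907, y = 0.567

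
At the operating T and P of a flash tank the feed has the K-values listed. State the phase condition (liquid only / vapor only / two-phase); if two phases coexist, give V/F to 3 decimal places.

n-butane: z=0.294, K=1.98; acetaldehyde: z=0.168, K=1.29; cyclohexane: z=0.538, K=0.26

ΣzᵢKᵢ = 0.939; Σzᵢ/Kᵢ = 2.348.
Since ΣzᵢKᵢ < 1 the mixture is below its bubble point — single liquid phase.

liquid only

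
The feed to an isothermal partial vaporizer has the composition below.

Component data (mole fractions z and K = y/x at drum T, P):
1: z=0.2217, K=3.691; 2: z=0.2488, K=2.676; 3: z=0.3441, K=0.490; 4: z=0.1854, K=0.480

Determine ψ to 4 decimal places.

ψ = 0.6623

Rachford–Rice: g(ψ) = Σ zᵢ(Kᵢ−1)/(1+ψ(Kᵢ−1)) = 0.
Feasibility: ΣzᵢKᵢ = 1.7417, Σzᵢ/Kᵢ = 1.2415 — both > 1, two phases present.
Newton–Raphson from ψ = 0.5:
  ψ = 0.5000: g = 0.11539, g' = -0.7515 → ψ = 0.6535
  ψ = 0.6535: g = 0.00600, g' = -0.6865 → ψ = 0.6623
Converged at ψ = 0.6623.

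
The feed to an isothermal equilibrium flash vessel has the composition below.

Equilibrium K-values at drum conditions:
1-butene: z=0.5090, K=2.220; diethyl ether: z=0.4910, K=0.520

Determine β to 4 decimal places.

Rachford–Rice: g(β) = Σ zᵢ(Kᵢ−1)/(1+β(Kᵢ−1)) = 0.
g(0) = ΣzᵢKᵢ − 1 = 0.3853 and g(1) = 1 − Σzᵢ/Kᵢ = -0.1735, so a root lies in (0, 1).
Binary case is linear: z₁(K₁−1)(1+β(K₂−1)) + z₂(K₂−1)(1+β(K₁−1)) = 0
⇒ β = [z₁(K₁−1)+z₂(K₂−1)] / [−(K₁−1)(K₂−1)] = 0.38530/0.58560 = 0.6580

β = 0.6580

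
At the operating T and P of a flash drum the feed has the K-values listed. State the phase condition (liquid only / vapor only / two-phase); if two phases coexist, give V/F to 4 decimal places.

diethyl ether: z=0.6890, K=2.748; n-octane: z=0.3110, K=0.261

ΣzᵢKᵢ = 1.9745; Σzᵢ/Kᵢ = 1.4423.
Both exceed 1, so a two-phase solution exists.
Material balance + equilibrium reduce to Σ zᵢ(Kᵢ−1)/(1+ψ(Kᵢ−1)) = 0.
Binary case is linear: z₁(K₁−1)(1+ψ(K₂−1)) + z₂(K₂−1)(1+ψ(K₁−1)) = 0
⇒ ψ = [z₁(K₁−1)+z₂(K₂−1)] / [−(K₁−1)(K₂−1)] = 0.97454/1.29177 = 0.7544

two-phase, V/F = 0.7544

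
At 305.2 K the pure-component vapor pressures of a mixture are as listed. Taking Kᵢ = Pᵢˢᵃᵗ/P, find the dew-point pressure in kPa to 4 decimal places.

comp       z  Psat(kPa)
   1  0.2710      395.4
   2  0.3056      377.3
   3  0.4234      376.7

Pdew = 381.7787 kPa

At the dew point ψ → 1, so Σzᵢ/Kᵢ = 1 with Kᵢ = Pᵢˢᵃᵗ/P ⇒ 1/P = Σzᵢ/Pᵢˢᵃᵗ.
1/P = 0.2710/395.4 + 0.3056/377.3 + 0.4234/376.7 = 0.0026193 ⇒ P = 381.7787 kPa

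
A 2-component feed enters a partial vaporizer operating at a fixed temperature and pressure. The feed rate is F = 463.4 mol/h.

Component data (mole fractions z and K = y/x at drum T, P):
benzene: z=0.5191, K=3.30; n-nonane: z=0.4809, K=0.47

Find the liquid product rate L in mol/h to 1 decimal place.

L = 106.4 mol/h

Binary case is linear: z₁(K₁−1)(1+V/F(K₂−1)) + z₂(K₂−1)(1+V/F(K₁−1)) = 0
⇒ V/F = [z₁(K₁−1)+z₂(K₂−1)] / [−(K₁−1)(K₂−1)] = 0.93905/1.21900 = 0.7703
Then V = V/F·F = 0.7703·463.4 = 357.0 mol/h and L = F − V = 106.4 mol/h.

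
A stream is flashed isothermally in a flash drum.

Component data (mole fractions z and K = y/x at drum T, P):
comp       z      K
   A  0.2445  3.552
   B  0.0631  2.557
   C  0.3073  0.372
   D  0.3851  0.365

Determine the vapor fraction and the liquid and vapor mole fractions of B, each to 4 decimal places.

Iterate (Newton) starting at ψ = 0.67:
  ψ = 0.6700: g = -0.48044, g' = -1.0851 → ψ = 0.2272
  ψ = 0.2272: g = -0.04338, g' = -1.0984 → ψ = 0.1877
  ψ = 0.1877: g = 0.00145, g' = -1.1753 → ψ = 0.1890
Converged at ψ = 0.1890.
Compositions from xᵢ = zᵢ/(1+ψ(Kᵢ−1)), yᵢ = Kᵢxᵢ:
  A: x = 0.1649, y = 0.5859
  B: x = 0.0488, y = 0.1247
  C: x = 0.3487, y = 0.1297
  D: x = 0.4376, y = 0.1597

ψ = 0.1890, x_B = 0.0488, y_B = 0.1247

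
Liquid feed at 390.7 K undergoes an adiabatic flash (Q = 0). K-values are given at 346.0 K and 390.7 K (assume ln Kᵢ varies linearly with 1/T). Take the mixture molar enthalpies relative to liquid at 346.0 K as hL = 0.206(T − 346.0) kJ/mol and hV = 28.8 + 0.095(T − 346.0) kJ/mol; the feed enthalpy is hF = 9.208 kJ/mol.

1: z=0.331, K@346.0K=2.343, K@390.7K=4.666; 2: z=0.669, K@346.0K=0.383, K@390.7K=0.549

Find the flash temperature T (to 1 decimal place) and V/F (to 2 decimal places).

T = 359.4 K, V/F = 0.24

Adiabatic flash: solve Rachford–Rice at each trial T, then check hF = ψ·hV(T) + (1−ψ)·hL(T).
  T = 346.0 K: K = (2.343, 0.383), RR gives ψ = 0.038, H_out = 1.104 kJ/mol
  T = 390.7 K: K = (4.666, 0.549), RR gives ψ = 0.551, H_out = 22.354 kJ/mol
  T = 368.4 K: K = (3.379, 0.464), RR gives ψ = 0.336, H_out = 13.457 kJ/mol
  T = 357.2 K: K = (2.830, 0.423), RR gives ψ = 0.208, H_out = 8.033 kJ/mol
  T = 362.8 K: K = (3.096, 0.443), RR gives ψ = 0.275, H_out = 10.874 kJ/mol
  T = 360.0 K: K = (2.961, 0.433), RR gives ψ = 0.243, H_out = 9.491 kJ/mol
  T = 358.6 K: K = (2.895, 0.428), RR gives ψ = 0.225, H_out = 8.772 kJ/mol
Linear interpolation between T = 358.6 (H_out = 8.772) and T = 360.0 (H_out = 9.491) on hF = 9.208 gives T ≈ 359.4 K, at which ψ = 0.24.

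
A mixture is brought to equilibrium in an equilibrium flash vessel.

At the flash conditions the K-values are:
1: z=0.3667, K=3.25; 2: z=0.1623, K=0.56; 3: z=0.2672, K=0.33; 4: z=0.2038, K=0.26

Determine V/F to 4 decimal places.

Rachford–Rice: g(V/F) = Σ zᵢ(Kᵢ−1)/(1+V/F(Kᵢ−1)) = 0.
Feasibility: ΣzᵢKᵢ = 1.4238, Σzᵢ/Kᵢ = 1.9962 — both > 1, two phases present.
Newton–Raphson from V/F = 0.5:
  V/F = 0.5000: g = -0.21188, g' = -1.0152 → V/F = 0.2913
  V/F = 0.2913: g = 0.00182, g' = -1.0853 → V/F = 0.2930
Converged at V/F = 0.2930.

V/F = 0.2930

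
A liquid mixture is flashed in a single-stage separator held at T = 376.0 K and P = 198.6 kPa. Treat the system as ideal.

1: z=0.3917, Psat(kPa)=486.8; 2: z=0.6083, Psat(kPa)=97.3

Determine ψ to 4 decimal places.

Raoult's law: Kᵢ = Pᵢˢᵃᵗ/P = Pᵢˢᵃᵗ/198.6.
  K_1 = 486.8/198.6 = 2.451158, K_2 = 97.3/198.6 = 0.489930
Let ψ = V/F and solve Σ zᵢ(Kᵢ−1)/(1+ψ(Kᵢ−1)) = 0.
Feasibility: ΣzᵢKᵢ = 1.2581, Σzᵢ/Kᵢ = 1.4014 — both > 1, two phases present.
Binary case is linear: z₁(K₁−1)(1+ψ(K₂−1)) + z₂(K₂−1)(1+ψ(K₁−1)) = 0
⇒ ψ = [z₁(K₁−1)+z₂(K₂−1)] / [−(K₁−1)(K₂−1)] = 0.25814/0.74019 = 0.3488

ψ = 0.3488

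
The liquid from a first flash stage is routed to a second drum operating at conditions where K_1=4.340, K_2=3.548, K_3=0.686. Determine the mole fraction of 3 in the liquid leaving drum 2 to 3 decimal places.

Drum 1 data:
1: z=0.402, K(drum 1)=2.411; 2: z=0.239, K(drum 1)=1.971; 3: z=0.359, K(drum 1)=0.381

x_3 (drum 2) = 0.905

Drum 1:
Let ψ₁ = V/F and solve Σ zᵢ(Kᵢ−1)/(1+ψ₁(Kᵢ−1)) = 0.
Check two-phase: ΣzᵢKᵢ = 1.577 > 1 and Σzᵢ/Kᵢ = 1.230 > 1, so g(0) = 0.577 > 0 and g(1) = -0.230 < 0.
Newton–Raphson from ψ₁ = 0.5:
  ψ₁ = 0.500: g = 0.1670, g' = -0.666 → ψ₁ = 0.751
  ψ₁ = 0.751: g = -0.0055, g' = -0.744 → ψ₁ = 0.743
Converged at ψ₁ = 0.743.
Drum-1 compositions:
  1: x = 0.196, y = 0.473
  2: x = 0.139, y = 0.274
  3: x = 0.665, y = 0.253
Drum-2 feed = drum-1 liquid: z₂ = (0.1962, 0.1388, 0.6650).
Drum 2:
Rachford–Rice: g(ψ₂) = Σ zᵢ(Kᵢ−1)/(1+ψ₂(Kᵢ−1)) = 0.
Feasibility: ΣzᵢKᵢ = 1.800, Σzᵢ/Kᵢ = 1.054 — both > 1, two phases present.
Newton iteration, ψ₂⁰ = 0.45:
  ψ₂ = 0.450: g = 0.1834, g' = -0.634 → ψ₂ = 0.739
  ψ₂ = 0.739: g = 0.0396, g' = -0.401 → ψ₂ = 0.838
  ψ₂ = 0.838: g = 0.0020, g' = -0.364 → ψ₂ = 0.843
Converged at ψ₂ = 0.843.
  1: x = 0.051, y = 0.223
  2: x = 0.044, y = 0.156
  3: x = 0.905, y = 0.620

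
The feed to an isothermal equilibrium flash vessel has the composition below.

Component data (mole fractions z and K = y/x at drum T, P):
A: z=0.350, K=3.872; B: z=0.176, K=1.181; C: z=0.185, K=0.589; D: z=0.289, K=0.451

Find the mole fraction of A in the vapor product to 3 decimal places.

y_A = 0.452

Material balance + equilibrium reduce to Σ zᵢ(Kᵢ−1)/(1+β(Kᵢ−1)) = 0.
g(0) = ΣzᵢKᵢ − 1 = 0.802 and g(1) = 1 − Σzᵢ/Kᵢ = -0.194, so a root lies in (0, 1).
Newton iteration, β⁰ = 0.5:
  β = 0.500: g = 0.1275, g' = -0.706 → β = 0.680
  β = 0.680: g = 0.0098, g' = -0.618 → β = 0.696
Converged at β = 0.696.
Compositions from xᵢ = zᵢ/(1+β(Kᵢ−1)), yᵢ = Kᵢxᵢ:
  A: x = 0.117, y = 0.452
  B: x = 0.156, y = 0.185
  C: x = 0.259, y = 0.153
  D: x = 0.468, y = 0.211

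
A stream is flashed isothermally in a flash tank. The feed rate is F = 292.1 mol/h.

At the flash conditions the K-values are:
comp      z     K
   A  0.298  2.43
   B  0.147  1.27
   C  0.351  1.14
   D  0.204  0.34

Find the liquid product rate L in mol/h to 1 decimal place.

L = 63.7 mol/h

Material balance + equilibrium reduce to Σ zᵢ(Kᵢ−1)/(1+V/F(Kᵢ−1)) = 0.
Check two-phase: ΣzᵢKᵢ = 1.380 > 1 and Σzᵢ/Kᵢ = 1.146 > 1, so g(0) = 0.380 > 0 and g(1) = -0.146 < 0.
Newton–Raphson from V/F = 0.5:
  V/F = 0.500: g = 0.1284, g' = -0.419 → V/F = 0.806
  V/F = 0.806: g = -0.0130, g' = -0.550 → V/F = 0.782
Converged at V/F = 0.782.
Then V = V/F·F = 0.7820·292.1 = 228.4 mol/h and L = F − V = 63.7 mol/h.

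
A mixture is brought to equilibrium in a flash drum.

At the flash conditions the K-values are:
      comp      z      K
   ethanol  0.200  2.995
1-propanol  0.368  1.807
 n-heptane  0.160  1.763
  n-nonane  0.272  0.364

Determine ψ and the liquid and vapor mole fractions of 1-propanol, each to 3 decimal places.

ψ = 0.878, x_1-propanol = 0.215, y_1-propanol = 0.389

Material balance + equilibrium reduce to Σ zᵢ(Kᵢ−1)/(1+ψ(Kᵢ−1)) = 0.
Feasibility: ΣzᵢKᵢ = 1.645, Σzᵢ/Kᵢ = 1.108 — both > 1, two phases present.
Newton–Raphson from ψ = 0.5:
  ψ = 0.500: g = 0.2461, g' = -0.607 → ψ = 0.906
  ψ = 0.906: g = -0.0221, g' = -0.826 → ψ = 0.879
  ψ = 0.879: g = -0.0005, g' = -0.786 → ψ = 0.878
Converged at ψ = 0.878.
Compositions from xᵢ = zᵢ/(1+ψ(Kᵢ−1)), yᵢ = Kᵢxᵢ:
  ethanol: x = 0.073, y = 0.218
  1-propanol: x = 0.215, y = 0.389
  n-heptane: x = 0.096, y = 0.169
  n-nonane: x = 0.616, y = 0.224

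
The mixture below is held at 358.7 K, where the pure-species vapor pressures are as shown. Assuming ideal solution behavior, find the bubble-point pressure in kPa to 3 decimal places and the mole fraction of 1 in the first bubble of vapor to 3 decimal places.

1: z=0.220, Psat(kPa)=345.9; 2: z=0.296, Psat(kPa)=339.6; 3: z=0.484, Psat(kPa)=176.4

At the bubble point ψ → 0, so ΣzᵢKᵢ = 1 with Kᵢ = Pᵢˢᵃᵗ/P ⇒ P = ΣzᵢPᵢˢᵃᵗ.
P = 0.220·345.9 + 0.296·339.6 + 0.484·176.4 = 261.997 kPa
yᵢ = zᵢPᵢˢᵃᵗ/P ⇒ y_1 = 0.220·345.9/261.997 = 0.290

Pbub = 261.997 kPa, y_1 = 0.290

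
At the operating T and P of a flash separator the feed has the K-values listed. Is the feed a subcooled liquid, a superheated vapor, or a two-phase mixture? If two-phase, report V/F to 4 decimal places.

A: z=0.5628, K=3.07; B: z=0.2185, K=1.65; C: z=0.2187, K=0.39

superheated vapor

ΣzᵢKᵢ = 2.1736; Σzᵢ/Kᵢ = 0.8765.
Since Σzᵢ/Kᵢ < 1 the mixture is above its dew point — single vapor phase.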